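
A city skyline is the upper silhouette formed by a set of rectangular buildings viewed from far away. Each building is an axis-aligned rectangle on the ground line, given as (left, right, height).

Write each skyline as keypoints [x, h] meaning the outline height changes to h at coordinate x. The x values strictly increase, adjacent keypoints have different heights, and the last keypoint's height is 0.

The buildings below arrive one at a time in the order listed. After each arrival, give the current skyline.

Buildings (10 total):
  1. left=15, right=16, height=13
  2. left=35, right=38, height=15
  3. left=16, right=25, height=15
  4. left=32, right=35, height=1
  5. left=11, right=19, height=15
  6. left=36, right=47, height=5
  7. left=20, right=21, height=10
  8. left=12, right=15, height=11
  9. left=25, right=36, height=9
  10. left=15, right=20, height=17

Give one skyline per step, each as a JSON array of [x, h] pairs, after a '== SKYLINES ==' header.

== SKYLINES ==
[[15,13],[16,0]]
[[15,13],[16,0],[35,15],[38,0]]
[[15,13],[16,15],[25,0],[35,15],[38,0]]
[[15,13],[16,15],[25,0],[32,1],[35,15],[38,0]]
[[11,15],[25,0],[32,1],[35,15],[38,0]]
[[11,15],[25,0],[32,1],[35,15],[38,5],[47,0]]
[[11,15],[25,0],[32,1],[35,15],[38,5],[47,0]]
[[11,15],[25,0],[32,1],[35,15],[38,5],[47,0]]
[[11,15],[25,9],[35,15],[38,5],[47,0]]
[[11,15],[15,17],[20,15],[25,9],[35,15],[38,5],[47,0]]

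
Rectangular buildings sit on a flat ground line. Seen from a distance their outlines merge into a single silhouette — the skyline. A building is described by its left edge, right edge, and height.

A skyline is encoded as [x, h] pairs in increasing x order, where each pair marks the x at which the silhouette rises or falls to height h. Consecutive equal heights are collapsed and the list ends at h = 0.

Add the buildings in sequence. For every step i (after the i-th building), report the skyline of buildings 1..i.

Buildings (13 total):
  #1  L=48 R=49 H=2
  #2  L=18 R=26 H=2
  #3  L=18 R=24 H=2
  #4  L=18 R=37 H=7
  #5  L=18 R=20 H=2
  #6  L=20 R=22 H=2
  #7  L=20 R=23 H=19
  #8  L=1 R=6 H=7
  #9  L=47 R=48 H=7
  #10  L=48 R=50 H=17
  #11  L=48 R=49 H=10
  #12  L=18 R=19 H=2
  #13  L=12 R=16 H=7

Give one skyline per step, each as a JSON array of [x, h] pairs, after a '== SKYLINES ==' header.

== SKYLINES ==
[[48,2],[49,0]]
[[18,2],[26,0],[48,2],[49,0]]
[[18,2],[26,0],[48,2],[49,0]]
[[18,7],[37,0],[48,2],[49,0]]
[[18,7],[37,0],[48,2],[49,0]]
[[18,7],[37,0],[48,2],[49,0]]
[[18,7],[20,19],[23,7],[37,0],[48,2],[49,0]]
[[1,7],[6,0],[18,7],[20,19],[23,7],[37,0],[48,2],[49,0]]
[[1,7],[6,0],[18,7],[20,19],[23,7],[37,0],[47,7],[48,2],[49,0]]
[[1,7],[6,0],[18,7],[20,19],[23,7],[37,0],[47,7],[48,17],[50,0]]
[[1,7],[6,0],[18,7],[20,19],[23,7],[37,0],[47,7],[48,17],[50,0]]
[[1,7],[6,0],[18,7],[20,19],[23,7],[37,0],[47,7],[48,17],[50,0]]
[[1,7],[6,0],[12,7],[16,0],[18,7],[20,19],[23,7],[37,0],[47,7],[48,17],[50,0]]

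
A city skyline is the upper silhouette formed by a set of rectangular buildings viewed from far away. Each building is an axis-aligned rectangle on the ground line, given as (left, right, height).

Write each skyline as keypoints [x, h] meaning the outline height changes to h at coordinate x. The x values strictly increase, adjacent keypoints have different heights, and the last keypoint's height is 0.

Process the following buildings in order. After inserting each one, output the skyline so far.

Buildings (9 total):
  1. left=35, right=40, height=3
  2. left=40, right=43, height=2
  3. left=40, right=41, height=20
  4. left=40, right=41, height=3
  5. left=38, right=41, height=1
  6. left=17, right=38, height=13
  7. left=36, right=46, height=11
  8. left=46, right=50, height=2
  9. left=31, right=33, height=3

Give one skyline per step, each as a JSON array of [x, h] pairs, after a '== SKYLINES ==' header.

== SKYLINES ==
[[35,3],[40,0]]
[[35,3],[40,2],[43,0]]
[[35,3],[40,20],[41,2],[43,0]]
[[35,3],[40,20],[41,2],[43,0]]
[[35,3],[40,20],[41,2],[43,0]]
[[17,13],[38,3],[40,20],[41,2],[43,0]]
[[17,13],[38,11],[40,20],[41,11],[46,0]]
[[17,13],[38,11],[40,20],[41,11],[46,2],[50,0]]
[[17,13],[38,11],[40,20],[41,11],[46,2],[50,0]]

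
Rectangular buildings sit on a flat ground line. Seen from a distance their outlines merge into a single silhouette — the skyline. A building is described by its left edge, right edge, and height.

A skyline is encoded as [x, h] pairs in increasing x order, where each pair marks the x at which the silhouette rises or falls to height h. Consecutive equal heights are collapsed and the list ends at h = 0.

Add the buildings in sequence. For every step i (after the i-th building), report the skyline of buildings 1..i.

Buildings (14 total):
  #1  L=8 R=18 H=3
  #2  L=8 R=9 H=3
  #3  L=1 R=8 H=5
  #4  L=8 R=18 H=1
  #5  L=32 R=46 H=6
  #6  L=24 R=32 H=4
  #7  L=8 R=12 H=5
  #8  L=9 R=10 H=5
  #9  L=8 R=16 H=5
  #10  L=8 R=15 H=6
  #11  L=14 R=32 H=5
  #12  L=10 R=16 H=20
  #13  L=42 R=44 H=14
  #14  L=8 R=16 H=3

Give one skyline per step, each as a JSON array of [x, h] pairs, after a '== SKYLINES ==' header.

== SKYLINES ==
[[8,3],[18,0]]
[[8,3],[18,0]]
[[1,5],[8,3],[18,0]]
[[1,5],[8,3],[18,0]]
[[1,5],[8,3],[18,0],[32,6],[46,0]]
[[1,5],[8,3],[18,0],[24,4],[32,6],[46,0]]
[[1,5],[12,3],[18,0],[24,4],[32,6],[46,0]]
[[1,5],[12,3],[18,0],[24,4],[32,6],[46,0]]
[[1,5],[16,3],[18,0],[24,4],[32,6],[46,0]]
[[1,5],[8,6],[15,5],[16,3],[18,0],[24,4],[32,6],[46,0]]
[[1,5],[8,6],[15,5],[32,6],[46,0]]
[[1,5],[8,6],[10,20],[16,5],[32,6],[46,0]]
[[1,5],[8,6],[10,20],[16,5],[32,6],[42,14],[44,6],[46,0]]
[[1,5],[8,6],[10,20],[16,5],[32,6],[42,14],[44,6],[46,0]]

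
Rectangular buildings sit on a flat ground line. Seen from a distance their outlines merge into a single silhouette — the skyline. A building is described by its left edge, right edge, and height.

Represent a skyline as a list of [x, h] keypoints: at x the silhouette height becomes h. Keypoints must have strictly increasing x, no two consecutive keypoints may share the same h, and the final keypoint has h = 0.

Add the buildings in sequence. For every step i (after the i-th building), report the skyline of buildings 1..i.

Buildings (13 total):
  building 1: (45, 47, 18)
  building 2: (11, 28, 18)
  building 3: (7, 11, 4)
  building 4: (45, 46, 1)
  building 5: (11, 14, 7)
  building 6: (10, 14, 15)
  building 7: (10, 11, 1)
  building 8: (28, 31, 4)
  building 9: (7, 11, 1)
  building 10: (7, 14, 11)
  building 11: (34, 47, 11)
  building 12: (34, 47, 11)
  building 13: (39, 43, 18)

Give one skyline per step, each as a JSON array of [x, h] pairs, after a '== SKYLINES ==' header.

== SKYLINES ==
[[45,18],[47,0]]
[[11,18],[28,0],[45,18],[47,0]]
[[7,4],[11,18],[28,0],[45,18],[47,0]]
[[7,4],[11,18],[28,0],[45,18],[47,0]]
[[7,4],[11,18],[28,0],[45,18],[47,0]]
[[7,4],[10,15],[11,18],[28,0],[45,18],[47,0]]
[[7,4],[10,15],[11,18],[28,0],[45,18],[47,0]]
[[7,4],[10,15],[11,18],[28,4],[31,0],[45,18],[47,0]]
[[7,4],[10,15],[11,18],[28,4],[31,0],[45,18],[47,0]]
[[7,11],[10,15],[11,18],[28,4],[31,0],[45,18],[47,0]]
[[7,11],[10,15],[11,18],[28,4],[31,0],[34,11],[45,18],[47,0]]
[[7,11],[10,15],[11,18],[28,4],[31,0],[34,11],[45,18],[47,0]]
[[7,11],[10,15],[11,18],[28,4],[31,0],[34,11],[39,18],[43,11],[45,18],[47,0]]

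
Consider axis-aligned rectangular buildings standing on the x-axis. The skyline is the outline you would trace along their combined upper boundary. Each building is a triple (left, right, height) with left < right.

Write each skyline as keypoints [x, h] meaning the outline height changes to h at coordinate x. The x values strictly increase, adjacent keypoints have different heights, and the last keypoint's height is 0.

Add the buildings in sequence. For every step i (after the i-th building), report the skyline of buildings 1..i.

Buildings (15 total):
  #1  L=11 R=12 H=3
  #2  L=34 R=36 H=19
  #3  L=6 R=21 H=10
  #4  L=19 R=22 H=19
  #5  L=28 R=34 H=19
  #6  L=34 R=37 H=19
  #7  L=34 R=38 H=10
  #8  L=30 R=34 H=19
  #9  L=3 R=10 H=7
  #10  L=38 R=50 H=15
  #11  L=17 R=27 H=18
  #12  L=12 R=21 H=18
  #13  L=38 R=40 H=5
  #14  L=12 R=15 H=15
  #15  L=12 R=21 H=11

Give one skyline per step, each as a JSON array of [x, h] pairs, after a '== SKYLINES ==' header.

== SKYLINES ==
[[11,3],[12,0]]
[[11,3],[12,0],[34,19],[36,0]]
[[6,10],[21,0],[34,19],[36,0]]
[[6,10],[19,19],[22,0],[34,19],[36,0]]
[[6,10],[19,19],[22,0],[28,19],[36,0]]
[[6,10],[19,19],[22,0],[28,19],[37,0]]
[[6,10],[19,19],[22,0],[28,19],[37,10],[38,0]]
[[6,10],[19,19],[22,0],[28,19],[37,10],[38,0]]
[[3,7],[6,10],[19,19],[22,0],[28,19],[37,10],[38,0]]
[[3,7],[6,10],[19,19],[22,0],[28,19],[37,10],[38,15],[50,0]]
[[3,7],[6,10],[17,18],[19,19],[22,18],[27,0],[28,19],[37,10],[38,15],[50,0]]
[[3,7],[6,10],[12,18],[19,19],[22,18],[27,0],[28,19],[37,10],[38,15],[50,0]]
[[3,7],[6,10],[12,18],[19,19],[22,18],[27,0],[28,19],[37,10],[38,15],[50,0]]
[[3,7],[6,10],[12,18],[19,19],[22,18],[27,0],[28,19],[37,10],[38,15],[50,0]]
[[3,7],[6,10],[12,18],[19,19],[22,18],[27,0],[28,19],[37,10],[38,15],[50,0]]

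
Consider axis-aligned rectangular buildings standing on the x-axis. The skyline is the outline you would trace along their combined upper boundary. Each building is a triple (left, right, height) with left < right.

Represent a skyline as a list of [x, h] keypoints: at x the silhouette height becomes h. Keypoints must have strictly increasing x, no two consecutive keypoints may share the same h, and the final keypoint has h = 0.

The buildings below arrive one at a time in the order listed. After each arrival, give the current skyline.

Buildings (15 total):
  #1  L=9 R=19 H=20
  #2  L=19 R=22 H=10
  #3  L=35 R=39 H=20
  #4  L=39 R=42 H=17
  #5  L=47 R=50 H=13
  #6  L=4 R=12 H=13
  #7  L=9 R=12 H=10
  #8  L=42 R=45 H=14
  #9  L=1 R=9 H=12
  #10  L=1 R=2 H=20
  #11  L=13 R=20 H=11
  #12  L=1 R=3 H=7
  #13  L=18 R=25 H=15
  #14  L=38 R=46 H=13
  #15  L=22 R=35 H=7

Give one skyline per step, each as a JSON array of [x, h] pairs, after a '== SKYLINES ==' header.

== SKYLINES ==
[[9,20],[19,0]]
[[9,20],[19,10],[22,0]]
[[9,20],[19,10],[22,0],[35,20],[39,0]]
[[9,20],[19,10],[22,0],[35,20],[39,17],[42,0]]
[[9,20],[19,10],[22,0],[35,20],[39,17],[42,0],[47,13],[50,0]]
[[4,13],[9,20],[19,10],[22,0],[35,20],[39,17],[42,0],[47,13],[50,0]]
[[4,13],[9,20],[19,10],[22,0],[35,20],[39,17],[42,0],[47,13],[50,0]]
[[4,13],[9,20],[19,10],[22,0],[35,20],[39,17],[42,14],[45,0],[47,13],[50,0]]
[[1,12],[4,13],[9,20],[19,10],[22,0],[35,20],[39,17],[42,14],[45,0],[47,13],[50,0]]
[[1,20],[2,12],[4,13],[9,20],[19,10],[22,0],[35,20],[39,17],[42,14],[45,0],[47,13],[50,0]]
[[1,20],[2,12],[4,13],[9,20],[19,11],[20,10],[22,0],[35,20],[39,17],[42,14],[45,0],[47,13],[50,0]]
[[1,20],[2,12],[4,13],[9,20],[19,11],[20,10],[22,0],[35,20],[39,17],[42,14],[45,0],[47,13],[50,0]]
[[1,20],[2,12],[4,13],[9,20],[19,15],[25,0],[35,20],[39,17],[42,14],[45,0],[47,13],[50,0]]
[[1,20],[2,12],[4,13],[9,20],[19,15],[25,0],[35,20],[39,17],[42,14],[45,13],[46,0],[47,13],[50,0]]
[[1,20],[2,12],[4,13],[9,20],[19,15],[25,7],[35,20],[39,17],[42,14],[45,13],[46,0],[47,13],[50,0]]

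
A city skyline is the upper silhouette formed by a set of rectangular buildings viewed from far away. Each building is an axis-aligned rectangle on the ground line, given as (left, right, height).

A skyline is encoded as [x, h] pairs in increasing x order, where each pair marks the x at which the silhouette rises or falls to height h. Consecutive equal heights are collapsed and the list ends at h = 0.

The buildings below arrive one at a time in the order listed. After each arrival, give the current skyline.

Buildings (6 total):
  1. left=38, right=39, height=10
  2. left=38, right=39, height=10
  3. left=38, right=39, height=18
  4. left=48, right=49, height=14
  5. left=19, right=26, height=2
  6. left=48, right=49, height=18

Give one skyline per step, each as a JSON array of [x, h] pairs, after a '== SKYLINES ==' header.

== SKYLINES ==
[[38,10],[39,0]]
[[38,10],[39,0]]
[[38,18],[39,0]]
[[38,18],[39,0],[48,14],[49,0]]
[[19,2],[26,0],[38,18],[39,0],[48,14],[49,0]]
[[19,2],[26,0],[38,18],[39,0],[48,18],[49,0]]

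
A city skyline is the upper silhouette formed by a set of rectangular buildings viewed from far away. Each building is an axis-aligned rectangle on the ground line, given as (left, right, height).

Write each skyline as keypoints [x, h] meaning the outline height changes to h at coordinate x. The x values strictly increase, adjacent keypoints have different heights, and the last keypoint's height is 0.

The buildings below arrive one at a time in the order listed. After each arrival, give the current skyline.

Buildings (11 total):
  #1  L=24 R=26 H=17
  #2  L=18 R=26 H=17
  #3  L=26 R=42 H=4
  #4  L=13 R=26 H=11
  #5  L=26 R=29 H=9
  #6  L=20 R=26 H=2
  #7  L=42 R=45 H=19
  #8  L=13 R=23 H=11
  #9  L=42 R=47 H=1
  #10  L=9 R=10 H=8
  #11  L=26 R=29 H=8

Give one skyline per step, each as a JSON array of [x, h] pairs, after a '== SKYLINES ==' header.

== SKYLINES ==
[[24,17],[26,0]]
[[18,17],[26,0]]
[[18,17],[26,4],[42,0]]
[[13,11],[18,17],[26,4],[42,0]]
[[13,11],[18,17],[26,9],[29,4],[42,0]]
[[13,11],[18,17],[26,9],[29,4],[42,0]]
[[13,11],[18,17],[26,9],[29,4],[42,19],[45,0]]
[[13,11],[18,17],[26,9],[29,4],[42,19],[45,0]]
[[13,11],[18,17],[26,9],[29,4],[42,19],[45,1],[47,0]]
[[9,8],[10,0],[13,11],[18,17],[26,9],[29,4],[42,19],[45,1],[47,0]]
[[9,8],[10,0],[13,11],[18,17],[26,9],[29,4],[42,19],[45,1],[47,0]]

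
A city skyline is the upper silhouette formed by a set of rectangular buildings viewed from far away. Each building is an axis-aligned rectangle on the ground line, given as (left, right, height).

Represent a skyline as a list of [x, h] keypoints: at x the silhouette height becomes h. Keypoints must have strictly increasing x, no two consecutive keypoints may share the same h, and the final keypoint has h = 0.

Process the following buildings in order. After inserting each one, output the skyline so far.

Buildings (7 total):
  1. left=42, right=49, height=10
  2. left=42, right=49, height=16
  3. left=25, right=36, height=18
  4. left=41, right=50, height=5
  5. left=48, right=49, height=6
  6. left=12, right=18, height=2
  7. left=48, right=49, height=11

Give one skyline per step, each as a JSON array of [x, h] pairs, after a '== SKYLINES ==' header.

== SKYLINES ==
[[42,10],[49,0]]
[[42,16],[49,0]]
[[25,18],[36,0],[42,16],[49,0]]
[[25,18],[36,0],[41,5],[42,16],[49,5],[50,0]]
[[25,18],[36,0],[41,5],[42,16],[49,5],[50,0]]
[[12,2],[18,0],[25,18],[36,0],[41,5],[42,16],[49,5],[50,0]]
[[12,2],[18,0],[25,18],[36,0],[41,5],[42,16],[49,5],[50,0]]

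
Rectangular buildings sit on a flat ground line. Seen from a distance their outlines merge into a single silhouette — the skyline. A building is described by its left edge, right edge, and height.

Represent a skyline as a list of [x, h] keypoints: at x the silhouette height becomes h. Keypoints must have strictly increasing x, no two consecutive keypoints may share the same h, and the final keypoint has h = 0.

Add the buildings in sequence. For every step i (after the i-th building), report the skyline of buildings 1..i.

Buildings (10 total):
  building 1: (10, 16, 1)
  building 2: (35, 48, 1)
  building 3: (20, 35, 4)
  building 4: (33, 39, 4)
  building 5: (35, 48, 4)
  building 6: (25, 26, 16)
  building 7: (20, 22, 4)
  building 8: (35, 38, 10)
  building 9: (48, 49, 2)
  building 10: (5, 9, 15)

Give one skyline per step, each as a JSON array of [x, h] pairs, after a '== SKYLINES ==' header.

== SKYLINES ==
[[10,1],[16,0]]
[[10,1],[16,0],[35,1],[48,0]]
[[10,1],[16,0],[20,4],[35,1],[48,0]]
[[10,1],[16,0],[20,4],[39,1],[48,0]]
[[10,1],[16,0],[20,4],[48,0]]
[[10,1],[16,0],[20,4],[25,16],[26,4],[48,0]]
[[10,1],[16,0],[20,4],[25,16],[26,4],[48,0]]
[[10,1],[16,0],[20,4],[25,16],[26,4],[35,10],[38,4],[48,0]]
[[10,1],[16,0],[20,4],[25,16],[26,4],[35,10],[38,4],[48,2],[49,0]]
[[5,15],[9,0],[10,1],[16,0],[20,4],[25,16],[26,4],[35,10],[38,4],[48,2],[49,0]]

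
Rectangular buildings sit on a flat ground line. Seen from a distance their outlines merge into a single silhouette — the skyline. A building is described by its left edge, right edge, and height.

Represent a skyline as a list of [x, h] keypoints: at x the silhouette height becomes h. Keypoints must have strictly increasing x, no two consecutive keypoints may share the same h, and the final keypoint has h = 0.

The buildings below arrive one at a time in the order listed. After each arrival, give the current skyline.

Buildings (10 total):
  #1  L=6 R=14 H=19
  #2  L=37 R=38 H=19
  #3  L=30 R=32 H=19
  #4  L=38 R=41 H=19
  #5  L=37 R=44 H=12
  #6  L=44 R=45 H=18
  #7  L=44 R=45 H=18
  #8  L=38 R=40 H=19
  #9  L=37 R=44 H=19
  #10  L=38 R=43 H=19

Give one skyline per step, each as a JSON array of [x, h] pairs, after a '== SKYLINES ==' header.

== SKYLINES ==
[[6,19],[14,0]]
[[6,19],[14,0],[37,19],[38,0]]
[[6,19],[14,0],[30,19],[32,0],[37,19],[38,0]]
[[6,19],[14,0],[30,19],[32,0],[37,19],[41,0]]
[[6,19],[14,0],[30,19],[32,0],[37,19],[41,12],[44,0]]
[[6,19],[14,0],[30,19],[32,0],[37,19],[41,12],[44,18],[45,0]]
[[6,19],[14,0],[30,19],[32,0],[37,19],[41,12],[44,18],[45,0]]
[[6,19],[14,0],[30,19],[32,0],[37,19],[41,12],[44,18],[45,0]]
[[6,19],[14,0],[30,19],[32,0],[37,19],[44,18],[45,0]]
[[6,19],[14,0],[30,19],[32,0],[37,19],[44,18],[45,0]]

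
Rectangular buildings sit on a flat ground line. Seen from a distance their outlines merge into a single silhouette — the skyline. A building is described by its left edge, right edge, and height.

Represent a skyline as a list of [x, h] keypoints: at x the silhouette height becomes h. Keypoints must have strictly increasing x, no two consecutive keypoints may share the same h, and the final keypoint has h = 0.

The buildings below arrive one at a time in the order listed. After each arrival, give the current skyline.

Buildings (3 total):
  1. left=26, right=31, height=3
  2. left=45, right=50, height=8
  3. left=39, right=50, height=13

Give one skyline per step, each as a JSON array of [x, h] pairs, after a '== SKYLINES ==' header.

== SKYLINES ==
[[26,3],[31,0]]
[[26,3],[31,0],[45,8],[50,0]]
[[26,3],[31,0],[39,13],[50,0]]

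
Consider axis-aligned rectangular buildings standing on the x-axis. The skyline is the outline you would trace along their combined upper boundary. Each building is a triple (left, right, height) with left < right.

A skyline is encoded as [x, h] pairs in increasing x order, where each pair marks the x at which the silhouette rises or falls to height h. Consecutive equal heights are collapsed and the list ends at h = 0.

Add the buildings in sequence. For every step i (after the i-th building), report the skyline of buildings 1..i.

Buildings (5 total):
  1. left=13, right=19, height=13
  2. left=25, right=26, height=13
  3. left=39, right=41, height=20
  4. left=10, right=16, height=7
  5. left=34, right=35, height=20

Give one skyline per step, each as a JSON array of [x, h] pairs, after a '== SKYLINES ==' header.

== SKYLINES ==
[[13,13],[19,0]]
[[13,13],[19,0],[25,13],[26,0]]
[[13,13],[19,0],[25,13],[26,0],[39,20],[41,0]]
[[10,7],[13,13],[19,0],[25,13],[26,0],[39,20],[41,0]]
[[10,7],[13,13],[19,0],[25,13],[26,0],[34,20],[35,0],[39,20],[41,0]]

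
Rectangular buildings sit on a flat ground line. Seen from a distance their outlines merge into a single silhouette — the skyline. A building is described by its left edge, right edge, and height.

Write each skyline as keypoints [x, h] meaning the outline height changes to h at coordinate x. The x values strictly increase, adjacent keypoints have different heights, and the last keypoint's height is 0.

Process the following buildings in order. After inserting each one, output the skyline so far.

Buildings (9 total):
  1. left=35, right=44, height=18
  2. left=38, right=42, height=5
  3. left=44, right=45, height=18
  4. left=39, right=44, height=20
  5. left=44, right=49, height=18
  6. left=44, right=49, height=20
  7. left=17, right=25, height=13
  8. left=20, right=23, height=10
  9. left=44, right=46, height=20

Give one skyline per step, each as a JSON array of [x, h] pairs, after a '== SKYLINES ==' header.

== SKYLINES ==
[[35,18],[44,0]]
[[35,18],[44,0]]
[[35,18],[45,0]]
[[35,18],[39,20],[44,18],[45,0]]
[[35,18],[39,20],[44,18],[49,0]]
[[35,18],[39,20],[49,0]]
[[17,13],[25,0],[35,18],[39,20],[49,0]]
[[17,13],[25,0],[35,18],[39,20],[49,0]]
[[17,13],[25,0],[35,18],[39,20],[49,0]]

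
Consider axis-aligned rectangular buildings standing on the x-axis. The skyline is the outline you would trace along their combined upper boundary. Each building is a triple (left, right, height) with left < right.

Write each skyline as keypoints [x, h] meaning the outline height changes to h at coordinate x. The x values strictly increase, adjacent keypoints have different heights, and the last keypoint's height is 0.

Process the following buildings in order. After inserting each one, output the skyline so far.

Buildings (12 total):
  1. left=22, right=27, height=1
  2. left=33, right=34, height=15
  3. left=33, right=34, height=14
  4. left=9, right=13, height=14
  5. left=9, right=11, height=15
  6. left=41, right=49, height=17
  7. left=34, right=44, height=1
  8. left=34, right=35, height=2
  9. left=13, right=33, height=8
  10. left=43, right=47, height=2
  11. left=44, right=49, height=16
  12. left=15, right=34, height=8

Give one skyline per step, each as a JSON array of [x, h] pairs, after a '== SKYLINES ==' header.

== SKYLINES ==
[[22,1],[27,0]]
[[22,1],[27,0],[33,15],[34,0]]
[[22,1],[27,0],[33,15],[34,0]]
[[9,14],[13,0],[22,1],[27,0],[33,15],[34,0]]
[[9,15],[11,14],[13,0],[22,1],[27,0],[33,15],[34,0]]
[[9,15],[11,14],[13,0],[22,1],[27,0],[33,15],[34,0],[41,17],[49,0]]
[[9,15],[11,14],[13,0],[22,1],[27,0],[33,15],[34,1],[41,17],[49,0]]
[[9,15],[11,14],[13,0],[22,1],[27,0],[33,15],[34,2],[35,1],[41,17],[49,0]]
[[9,15],[11,14],[13,8],[33,15],[34,2],[35,1],[41,17],[49,0]]
[[9,15],[11,14],[13,8],[33,15],[34,2],[35,1],[41,17],[49,0]]
[[9,15],[11,14],[13,8],[33,15],[34,2],[35,1],[41,17],[49,0]]
[[9,15],[11,14],[13,8],[33,15],[34,2],[35,1],[41,17],[49,0]]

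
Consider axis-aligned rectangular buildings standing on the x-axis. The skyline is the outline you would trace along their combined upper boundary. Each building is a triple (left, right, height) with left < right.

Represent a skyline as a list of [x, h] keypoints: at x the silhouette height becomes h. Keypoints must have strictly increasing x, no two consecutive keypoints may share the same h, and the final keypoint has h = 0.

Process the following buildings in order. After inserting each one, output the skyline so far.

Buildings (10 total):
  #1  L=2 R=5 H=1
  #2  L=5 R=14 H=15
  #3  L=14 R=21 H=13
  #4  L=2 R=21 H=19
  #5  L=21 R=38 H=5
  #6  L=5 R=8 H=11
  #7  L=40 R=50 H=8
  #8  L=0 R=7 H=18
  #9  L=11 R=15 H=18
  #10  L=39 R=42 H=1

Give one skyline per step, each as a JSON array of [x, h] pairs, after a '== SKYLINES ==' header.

== SKYLINES ==
[[2,1],[5,0]]
[[2,1],[5,15],[14,0]]
[[2,1],[5,15],[14,13],[21,0]]
[[2,19],[21,0]]
[[2,19],[21,5],[38,0]]
[[2,19],[21,5],[38,0]]
[[2,19],[21,5],[38,0],[40,8],[50,0]]
[[0,18],[2,19],[21,5],[38,0],[40,8],[50,0]]
[[0,18],[2,19],[21,5],[38,0],[40,8],[50,0]]
[[0,18],[2,19],[21,5],[38,0],[39,1],[40,8],[50,0]]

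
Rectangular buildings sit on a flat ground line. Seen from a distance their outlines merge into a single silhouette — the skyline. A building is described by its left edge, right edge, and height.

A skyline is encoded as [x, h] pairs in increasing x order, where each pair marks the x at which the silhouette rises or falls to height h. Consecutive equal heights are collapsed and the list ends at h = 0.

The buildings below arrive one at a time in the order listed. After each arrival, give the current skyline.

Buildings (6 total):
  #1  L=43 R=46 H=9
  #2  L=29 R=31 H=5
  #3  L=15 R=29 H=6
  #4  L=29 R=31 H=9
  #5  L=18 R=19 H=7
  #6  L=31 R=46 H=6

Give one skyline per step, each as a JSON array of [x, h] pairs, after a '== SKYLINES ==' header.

== SKYLINES ==
[[43,9],[46,0]]
[[29,5],[31,0],[43,9],[46,0]]
[[15,6],[29,5],[31,0],[43,9],[46,0]]
[[15,6],[29,9],[31,0],[43,9],[46,0]]
[[15,6],[18,7],[19,6],[29,9],[31,0],[43,9],[46,0]]
[[15,6],[18,7],[19,6],[29,9],[31,6],[43,9],[46,0]]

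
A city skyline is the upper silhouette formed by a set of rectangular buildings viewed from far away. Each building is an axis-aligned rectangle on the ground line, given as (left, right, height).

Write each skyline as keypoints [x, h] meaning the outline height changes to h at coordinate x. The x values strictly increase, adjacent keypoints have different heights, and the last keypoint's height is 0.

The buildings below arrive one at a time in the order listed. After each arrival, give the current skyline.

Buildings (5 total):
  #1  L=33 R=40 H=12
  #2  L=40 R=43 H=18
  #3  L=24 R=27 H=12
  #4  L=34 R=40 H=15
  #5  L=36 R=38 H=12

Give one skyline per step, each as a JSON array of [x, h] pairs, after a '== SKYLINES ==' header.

== SKYLINES ==
[[33,12],[40,0]]
[[33,12],[40,18],[43,0]]
[[24,12],[27,0],[33,12],[40,18],[43,0]]
[[24,12],[27,0],[33,12],[34,15],[40,18],[43,0]]
[[24,12],[27,0],[33,12],[34,15],[40,18],[43,0]]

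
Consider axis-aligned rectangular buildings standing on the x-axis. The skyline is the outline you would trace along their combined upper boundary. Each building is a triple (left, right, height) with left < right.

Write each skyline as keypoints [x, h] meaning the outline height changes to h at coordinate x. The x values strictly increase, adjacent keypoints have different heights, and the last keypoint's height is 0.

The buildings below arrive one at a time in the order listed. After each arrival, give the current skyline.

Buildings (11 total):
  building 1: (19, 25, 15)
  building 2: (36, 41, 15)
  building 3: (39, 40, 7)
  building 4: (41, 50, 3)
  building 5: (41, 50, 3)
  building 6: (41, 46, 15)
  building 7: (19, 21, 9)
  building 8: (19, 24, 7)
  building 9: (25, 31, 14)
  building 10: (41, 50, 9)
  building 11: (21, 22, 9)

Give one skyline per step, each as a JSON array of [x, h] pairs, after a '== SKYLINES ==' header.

== SKYLINES ==
[[19,15],[25,0]]
[[19,15],[25,0],[36,15],[41,0]]
[[19,15],[25,0],[36,15],[41,0]]
[[19,15],[25,0],[36,15],[41,3],[50,0]]
[[19,15],[25,0],[36,15],[41,3],[50,0]]
[[19,15],[25,0],[36,15],[46,3],[50,0]]
[[19,15],[25,0],[36,15],[46,3],[50,0]]
[[19,15],[25,0],[36,15],[46,3],[50,0]]
[[19,15],[25,14],[31,0],[36,15],[46,3],[50,0]]
[[19,15],[25,14],[31,0],[36,15],[46,9],[50,0]]
[[19,15],[25,14],[31,0],[36,15],[46,9],[50,0]]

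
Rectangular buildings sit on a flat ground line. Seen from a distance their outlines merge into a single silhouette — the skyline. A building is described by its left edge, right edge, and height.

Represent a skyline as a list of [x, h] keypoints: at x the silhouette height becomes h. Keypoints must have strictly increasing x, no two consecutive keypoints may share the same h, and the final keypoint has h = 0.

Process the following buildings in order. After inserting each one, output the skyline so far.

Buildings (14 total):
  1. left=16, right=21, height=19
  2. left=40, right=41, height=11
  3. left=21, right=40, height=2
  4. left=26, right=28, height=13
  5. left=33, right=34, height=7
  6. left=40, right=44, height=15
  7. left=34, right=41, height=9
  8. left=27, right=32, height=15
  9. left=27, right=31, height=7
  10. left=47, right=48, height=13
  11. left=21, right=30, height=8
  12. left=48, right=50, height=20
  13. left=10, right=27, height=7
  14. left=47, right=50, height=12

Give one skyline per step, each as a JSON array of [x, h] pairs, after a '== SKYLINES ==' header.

== SKYLINES ==
[[16,19],[21,0]]
[[16,19],[21,0],[40,11],[41,0]]
[[16,19],[21,2],[40,11],[41,0]]
[[16,19],[21,2],[26,13],[28,2],[40,11],[41,0]]
[[16,19],[21,2],[26,13],[28,2],[33,7],[34,2],[40,11],[41,0]]
[[16,19],[21,2],[26,13],[28,2],[33,7],[34,2],[40,15],[44,0]]
[[16,19],[21,2],[26,13],[28,2],[33,7],[34,9],[40,15],[44,0]]
[[16,19],[21,2],[26,13],[27,15],[32,2],[33,7],[34,9],[40,15],[44,0]]
[[16,19],[21,2],[26,13],[27,15],[32,2],[33,7],[34,9],[40,15],[44,0]]
[[16,19],[21,2],[26,13],[27,15],[32,2],[33,7],[34,9],[40,15],[44,0],[47,13],[48,0]]
[[16,19],[21,8],[26,13],[27,15],[32,2],[33,7],[34,9],[40,15],[44,0],[47,13],[48,0]]
[[16,19],[21,8],[26,13],[27,15],[32,2],[33,7],[34,9],[40,15],[44,0],[47,13],[48,20],[50,0]]
[[10,7],[16,19],[21,8],[26,13],[27,15],[32,2],[33,7],[34,9],[40,15],[44,0],[47,13],[48,20],[50,0]]
[[10,7],[16,19],[21,8],[26,13],[27,15],[32,2],[33,7],[34,9],[40,15],[44,0],[47,13],[48,20],[50,0]]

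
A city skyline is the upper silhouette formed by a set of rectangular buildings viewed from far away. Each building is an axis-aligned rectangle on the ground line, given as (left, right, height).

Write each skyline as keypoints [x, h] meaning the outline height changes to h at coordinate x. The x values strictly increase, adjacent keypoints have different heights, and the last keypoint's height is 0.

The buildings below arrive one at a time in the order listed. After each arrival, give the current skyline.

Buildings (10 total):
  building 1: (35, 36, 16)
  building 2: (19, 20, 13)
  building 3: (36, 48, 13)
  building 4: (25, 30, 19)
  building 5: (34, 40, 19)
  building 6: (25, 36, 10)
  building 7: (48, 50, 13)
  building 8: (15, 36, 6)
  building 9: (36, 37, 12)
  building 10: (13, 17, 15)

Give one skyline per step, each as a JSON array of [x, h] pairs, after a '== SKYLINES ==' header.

== SKYLINES ==
[[35,16],[36,0]]
[[19,13],[20,0],[35,16],[36,0]]
[[19,13],[20,0],[35,16],[36,13],[48,0]]
[[19,13],[20,0],[25,19],[30,0],[35,16],[36,13],[48,0]]
[[19,13],[20,0],[25,19],[30,0],[34,19],[40,13],[48,0]]
[[19,13],[20,0],[25,19],[30,10],[34,19],[40,13],[48,0]]
[[19,13],[20,0],[25,19],[30,10],[34,19],[40,13],[50,0]]
[[15,6],[19,13],[20,6],[25,19],[30,10],[34,19],[40,13],[50,0]]
[[15,6],[19,13],[20,6],[25,19],[30,10],[34,19],[40,13],[50,0]]
[[13,15],[17,6],[19,13],[20,6],[25,19],[30,10],[34,19],[40,13],[50,0]]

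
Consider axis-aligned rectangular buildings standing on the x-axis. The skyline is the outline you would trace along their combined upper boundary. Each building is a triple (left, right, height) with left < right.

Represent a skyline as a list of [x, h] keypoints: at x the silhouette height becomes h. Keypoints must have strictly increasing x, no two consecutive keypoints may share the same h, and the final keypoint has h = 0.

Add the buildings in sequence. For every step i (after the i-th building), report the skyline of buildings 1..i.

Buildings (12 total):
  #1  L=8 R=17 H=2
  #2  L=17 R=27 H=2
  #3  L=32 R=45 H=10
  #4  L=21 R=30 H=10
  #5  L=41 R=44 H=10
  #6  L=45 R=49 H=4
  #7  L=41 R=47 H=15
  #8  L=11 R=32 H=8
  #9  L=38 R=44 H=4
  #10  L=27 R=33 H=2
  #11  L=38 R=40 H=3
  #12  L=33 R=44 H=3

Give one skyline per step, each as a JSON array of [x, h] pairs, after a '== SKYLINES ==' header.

== SKYLINES ==
[[8,2],[17,0]]
[[8,2],[27,0]]
[[8,2],[27,0],[32,10],[45,0]]
[[8,2],[21,10],[30,0],[32,10],[45,0]]
[[8,2],[21,10],[30,0],[32,10],[45,0]]
[[8,2],[21,10],[30,0],[32,10],[45,4],[49,0]]
[[8,2],[21,10],[30,0],[32,10],[41,15],[47,4],[49,0]]
[[8,2],[11,8],[21,10],[30,8],[32,10],[41,15],[47,4],[49,0]]
[[8,2],[11,8],[21,10],[30,8],[32,10],[41,15],[47,4],[49,0]]
[[8,2],[11,8],[21,10],[30,8],[32,10],[41,15],[47,4],[49,0]]
[[8,2],[11,8],[21,10],[30,8],[32,10],[41,15],[47,4],[49,0]]
[[8,2],[11,8],[21,10],[30,8],[32,10],[41,15],[47,4],[49,0]]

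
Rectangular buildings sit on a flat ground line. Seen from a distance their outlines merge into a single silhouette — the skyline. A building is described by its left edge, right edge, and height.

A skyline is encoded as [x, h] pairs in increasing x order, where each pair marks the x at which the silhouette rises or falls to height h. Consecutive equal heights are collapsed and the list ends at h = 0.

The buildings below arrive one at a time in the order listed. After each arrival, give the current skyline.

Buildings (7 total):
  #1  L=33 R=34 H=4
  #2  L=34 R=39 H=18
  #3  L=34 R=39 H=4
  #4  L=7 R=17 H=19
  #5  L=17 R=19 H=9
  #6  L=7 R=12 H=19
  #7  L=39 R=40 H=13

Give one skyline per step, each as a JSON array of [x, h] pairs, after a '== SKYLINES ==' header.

== SKYLINES ==
[[33,4],[34,0]]
[[33,4],[34,18],[39,0]]
[[33,4],[34,18],[39,0]]
[[7,19],[17,0],[33,4],[34,18],[39,0]]
[[7,19],[17,9],[19,0],[33,4],[34,18],[39,0]]
[[7,19],[17,9],[19,0],[33,4],[34,18],[39,0]]
[[7,19],[17,9],[19,0],[33,4],[34,18],[39,13],[40,0]]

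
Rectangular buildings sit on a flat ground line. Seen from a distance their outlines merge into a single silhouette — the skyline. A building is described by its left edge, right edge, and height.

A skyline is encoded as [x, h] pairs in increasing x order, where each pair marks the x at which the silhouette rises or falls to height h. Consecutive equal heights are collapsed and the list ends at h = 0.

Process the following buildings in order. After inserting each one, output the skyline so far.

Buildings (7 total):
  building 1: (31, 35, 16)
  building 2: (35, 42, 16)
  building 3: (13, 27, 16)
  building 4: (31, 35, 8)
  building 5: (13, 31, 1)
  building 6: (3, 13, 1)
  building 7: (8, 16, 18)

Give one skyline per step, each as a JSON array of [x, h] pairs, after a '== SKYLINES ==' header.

== SKYLINES ==
[[31,16],[35,0]]
[[31,16],[42,0]]
[[13,16],[27,0],[31,16],[42,0]]
[[13,16],[27,0],[31,16],[42,0]]
[[13,16],[27,1],[31,16],[42,0]]
[[3,1],[13,16],[27,1],[31,16],[42,0]]
[[3,1],[8,18],[16,16],[27,1],[31,16],[42,0]]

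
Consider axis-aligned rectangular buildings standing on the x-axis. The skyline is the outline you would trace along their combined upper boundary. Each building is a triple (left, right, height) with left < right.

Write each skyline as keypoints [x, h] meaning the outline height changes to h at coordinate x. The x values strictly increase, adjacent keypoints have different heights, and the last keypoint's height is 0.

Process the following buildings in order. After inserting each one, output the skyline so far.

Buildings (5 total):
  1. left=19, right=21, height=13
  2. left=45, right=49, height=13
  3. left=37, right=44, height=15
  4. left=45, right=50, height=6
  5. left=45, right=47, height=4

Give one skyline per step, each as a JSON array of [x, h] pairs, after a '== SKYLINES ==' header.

== SKYLINES ==
[[19,13],[21,0]]
[[19,13],[21,0],[45,13],[49,0]]
[[19,13],[21,0],[37,15],[44,0],[45,13],[49,0]]
[[19,13],[21,0],[37,15],[44,0],[45,13],[49,6],[50,0]]
[[19,13],[21,0],[37,15],[44,0],[45,13],[49,6],[50,0]]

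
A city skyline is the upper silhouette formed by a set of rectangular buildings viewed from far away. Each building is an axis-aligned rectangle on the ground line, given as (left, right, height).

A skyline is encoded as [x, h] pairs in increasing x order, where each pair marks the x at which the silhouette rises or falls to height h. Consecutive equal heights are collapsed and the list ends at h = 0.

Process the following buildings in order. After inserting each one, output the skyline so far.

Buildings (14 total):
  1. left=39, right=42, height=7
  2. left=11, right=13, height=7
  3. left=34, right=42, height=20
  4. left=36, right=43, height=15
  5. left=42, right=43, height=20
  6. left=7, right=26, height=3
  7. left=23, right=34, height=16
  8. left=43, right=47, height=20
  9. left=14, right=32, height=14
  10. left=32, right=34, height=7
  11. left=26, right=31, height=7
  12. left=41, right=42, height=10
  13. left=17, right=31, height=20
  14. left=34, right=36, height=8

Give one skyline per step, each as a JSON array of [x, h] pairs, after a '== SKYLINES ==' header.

== SKYLINES ==
[[39,7],[42,0]]
[[11,7],[13,0],[39,7],[42,0]]
[[11,7],[13,0],[34,20],[42,0]]
[[11,7],[13,0],[34,20],[42,15],[43,0]]
[[11,7],[13,0],[34,20],[43,0]]
[[7,3],[11,7],[13,3],[26,0],[34,20],[43,0]]
[[7,3],[11,7],[13,3],[23,16],[34,20],[43,0]]
[[7,3],[11,7],[13,3],[23,16],[34,20],[47,0]]
[[7,3],[11,7],[13,3],[14,14],[23,16],[34,20],[47,0]]
[[7,3],[11,7],[13,3],[14,14],[23,16],[34,20],[47,0]]
[[7,3],[11,7],[13,3],[14,14],[23,16],[34,20],[47,0]]
[[7,3],[11,7],[13,3],[14,14],[23,16],[34,20],[47,0]]
[[7,3],[11,7],[13,3],[14,14],[17,20],[31,16],[34,20],[47,0]]
[[7,3],[11,7],[13,3],[14,14],[17,20],[31,16],[34,20],[47,0]]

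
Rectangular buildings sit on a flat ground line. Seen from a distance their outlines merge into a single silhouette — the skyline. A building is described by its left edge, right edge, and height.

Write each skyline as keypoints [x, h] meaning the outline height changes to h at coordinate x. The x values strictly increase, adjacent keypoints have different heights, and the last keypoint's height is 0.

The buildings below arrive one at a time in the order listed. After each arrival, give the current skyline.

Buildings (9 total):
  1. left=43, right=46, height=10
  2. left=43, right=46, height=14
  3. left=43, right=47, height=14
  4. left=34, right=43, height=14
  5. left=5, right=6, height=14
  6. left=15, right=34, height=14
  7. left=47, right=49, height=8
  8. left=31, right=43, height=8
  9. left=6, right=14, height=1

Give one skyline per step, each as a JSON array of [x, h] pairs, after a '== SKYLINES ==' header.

== SKYLINES ==
[[43,10],[46,0]]
[[43,14],[46,0]]
[[43,14],[47,0]]
[[34,14],[47,0]]
[[5,14],[6,0],[34,14],[47,0]]
[[5,14],[6,0],[15,14],[47,0]]
[[5,14],[6,0],[15,14],[47,8],[49,0]]
[[5,14],[6,0],[15,14],[47,8],[49,0]]
[[5,14],[6,1],[14,0],[15,14],[47,8],[49,0]]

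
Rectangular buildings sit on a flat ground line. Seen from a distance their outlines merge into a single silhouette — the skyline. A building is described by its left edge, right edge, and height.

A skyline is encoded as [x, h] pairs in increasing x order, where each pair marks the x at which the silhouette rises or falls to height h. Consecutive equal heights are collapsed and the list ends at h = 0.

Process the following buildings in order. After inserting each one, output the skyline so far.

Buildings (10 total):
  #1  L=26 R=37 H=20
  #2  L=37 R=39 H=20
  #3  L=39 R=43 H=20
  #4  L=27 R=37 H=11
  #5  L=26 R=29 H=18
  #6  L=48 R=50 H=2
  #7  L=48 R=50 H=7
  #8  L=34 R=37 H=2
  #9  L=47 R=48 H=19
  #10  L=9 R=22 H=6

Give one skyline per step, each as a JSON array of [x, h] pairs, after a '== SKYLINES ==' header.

== SKYLINES ==
[[26,20],[37,0]]
[[26,20],[39,0]]
[[26,20],[43,0]]
[[26,20],[43,0]]
[[26,20],[43,0]]
[[26,20],[43,0],[48,2],[50,0]]
[[26,20],[43,0],[48,7],[50,0]]
[[26,20],[43,0],[48,7],[50,0]]
[[26,20],[43,0],[47,19],[48,7],[50,0]]
[[9,6],[22,0],[26,20],[43,0],[47,19],[48,7],[50,0]]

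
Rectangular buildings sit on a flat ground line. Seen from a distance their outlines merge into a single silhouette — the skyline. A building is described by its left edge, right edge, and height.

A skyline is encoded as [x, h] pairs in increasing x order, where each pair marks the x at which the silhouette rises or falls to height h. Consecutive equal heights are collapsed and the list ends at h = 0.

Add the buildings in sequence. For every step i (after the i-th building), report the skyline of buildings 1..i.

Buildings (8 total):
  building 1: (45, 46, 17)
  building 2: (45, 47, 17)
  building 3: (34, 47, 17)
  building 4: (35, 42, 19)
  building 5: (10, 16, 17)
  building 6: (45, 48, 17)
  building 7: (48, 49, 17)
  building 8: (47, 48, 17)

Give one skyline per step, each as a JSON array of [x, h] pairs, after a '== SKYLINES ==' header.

== SKYLINES ==
[[45,17],[46,0]]
[[45,17],[47,0]]
[[34,17],[47,0]]
[[34,17],[35,19],[42,17],[47,0]]
[[10,17],[16,0],[34,17],[35,19],[42,17],[47,0]]
[[10,17],[16,0],[34,17],[35,19],[42,17],[48,0]]
[[10,17],[16,0],[34,17],[35,19],[42,17],[49,0]]
[[10,17],[16,0],[34,17],[35,19],[42,17],[49,0]]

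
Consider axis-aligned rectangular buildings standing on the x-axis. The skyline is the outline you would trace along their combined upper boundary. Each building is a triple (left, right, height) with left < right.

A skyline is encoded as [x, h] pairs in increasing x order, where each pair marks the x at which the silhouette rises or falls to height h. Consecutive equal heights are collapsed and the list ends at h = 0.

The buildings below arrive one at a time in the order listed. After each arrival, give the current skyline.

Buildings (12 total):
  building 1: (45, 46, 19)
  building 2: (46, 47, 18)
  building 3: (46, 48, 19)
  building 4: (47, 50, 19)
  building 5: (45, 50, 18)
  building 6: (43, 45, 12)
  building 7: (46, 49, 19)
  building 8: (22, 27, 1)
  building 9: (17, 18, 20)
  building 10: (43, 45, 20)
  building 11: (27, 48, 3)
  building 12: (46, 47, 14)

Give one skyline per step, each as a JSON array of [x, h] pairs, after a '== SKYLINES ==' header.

== SKYLINES ==
[[45,19],[46,0]]
[[45,19],[46,18],[47,0]]
[[45,19],[48,0]]
[[45,19],[50,0]]
[[45,19],[50,0]]
[[43,12],[45,19],[50,0]]
[[43,12],[45,19],[50,0]]
[[22,1],[27,0],[43,12],[45,19],[50,0]]
[[17,20],[18,0],[22,1],[27,0],[43,12],[45,19],[50,0]]
[[17,20],[18,0],[22,1],[27,0],[43,20],[45,19],[50,0]]
[[17,20],[18,0],[22,1],[27,3],[43,20],[45,19],[50,0]]
[[17,20],[18,0],[22,1],[27,3],[43,20],[45,19],[50,0]]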